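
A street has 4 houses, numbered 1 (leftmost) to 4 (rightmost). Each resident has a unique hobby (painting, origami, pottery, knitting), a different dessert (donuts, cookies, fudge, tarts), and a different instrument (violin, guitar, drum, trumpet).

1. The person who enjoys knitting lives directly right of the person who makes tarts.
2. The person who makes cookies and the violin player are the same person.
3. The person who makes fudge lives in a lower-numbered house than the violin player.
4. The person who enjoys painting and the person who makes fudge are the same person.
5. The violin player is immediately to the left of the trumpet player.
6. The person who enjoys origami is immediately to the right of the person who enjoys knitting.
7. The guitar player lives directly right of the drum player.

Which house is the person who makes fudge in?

1

That leaves drum as the instrument for house 1.
The guitar player is in house 2 (clue 7).
That leaves donuts as the dessert for house 4.
The only instrument still possible for house 4 is trumpet.
Clue 2: the person who makes cookies is in house 3.
That leaves violin as the instrument for house 3.
The person who enjoys knitting is narrowed to house 2 or 3; consider each.
Placing it in house 2 leads to a contradiction, so it's in house 3.
Clue 1: the person who makes tarts is in house 2.
The person who enjoys origami is in house 4 (clue 6).
House 1 dessert: only fudge fits.
Clue 4: the person who enjoys painting is in house 1.
The only hobby still possible for house 2 is pottery.
So: house 1 = painting/fudge/drum, house 2 = pottery/tarts/guitar, house 3 = knitting/cookies/violin, house 4 = origami/donuts/trumpet.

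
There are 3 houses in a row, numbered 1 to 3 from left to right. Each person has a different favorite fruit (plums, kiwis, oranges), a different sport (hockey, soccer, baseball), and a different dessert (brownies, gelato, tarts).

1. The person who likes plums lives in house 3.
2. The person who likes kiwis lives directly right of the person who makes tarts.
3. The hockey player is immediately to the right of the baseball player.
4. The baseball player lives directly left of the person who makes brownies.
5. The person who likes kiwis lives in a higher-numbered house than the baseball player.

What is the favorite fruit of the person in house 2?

kiwis

The person who likes plums is in house 3 (clue 1).
That leaves oranges as the favorite fruit for house 1.
House 2 favorite fruit: only kiwis fits.
From clue 2, the person who makes tarts must be in house 1.
By clue 5, the baseball player is in house 1.
The hockey player is in house 2 (clue 3).
By clue 4, the person who makes brownies is in house 2.
House 3's sport must be soccer (nothing else left).
The only dessert still possible for house 3 is gelato.
So: house 1 = oranges/baseball/tarts, house 2 = kiwis/hockey/brownies, house 3 = plums/soccer/gelato.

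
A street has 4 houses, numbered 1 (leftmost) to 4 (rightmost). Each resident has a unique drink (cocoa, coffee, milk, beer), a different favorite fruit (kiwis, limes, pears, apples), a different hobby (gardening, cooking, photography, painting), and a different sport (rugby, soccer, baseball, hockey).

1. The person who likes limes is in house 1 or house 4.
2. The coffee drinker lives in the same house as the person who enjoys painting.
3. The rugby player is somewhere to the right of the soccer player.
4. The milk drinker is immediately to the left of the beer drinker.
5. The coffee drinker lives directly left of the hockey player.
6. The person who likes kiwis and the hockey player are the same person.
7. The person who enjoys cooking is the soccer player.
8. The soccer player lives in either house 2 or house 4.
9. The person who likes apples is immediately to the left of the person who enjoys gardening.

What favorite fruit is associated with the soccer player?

Clue 8 places the soccer player in house 2.
House 1's sport must be baseball (nothing else left).
By clue 7, the person who enjoys cooking is in house 2.
From clue 2, the coffee drinker must be in house 3.
Clue 2 places the person who enjoys painting in house 3.
From clue 5, the hockey player must be in house 4.
The person who likes kiwis is in house 4 (clue 6).
House 1 favorite fruit: only limes fits.
The only hobby still possible for house 1 is photography.
House 4 hobby: only gardening fits.
So house 3 gets rugby for sport.
By clue 4, the milk drinker is in house 1.
From clue 4, the beer drinker must be in house 2.
Clue 9: the person who likes apples is in house 3.
House 4's drink must be cocoa (nothing else left).
The only favorite fruit still possible for house 2 is pears.
So: house 1 = milk/limes/photography/baseball, house 2 = beer/pears/cooking/soccer, house 3 = coffee/apples/painting/rugby, house 4 = cocoa/kiwis/gardening/hockey.

pears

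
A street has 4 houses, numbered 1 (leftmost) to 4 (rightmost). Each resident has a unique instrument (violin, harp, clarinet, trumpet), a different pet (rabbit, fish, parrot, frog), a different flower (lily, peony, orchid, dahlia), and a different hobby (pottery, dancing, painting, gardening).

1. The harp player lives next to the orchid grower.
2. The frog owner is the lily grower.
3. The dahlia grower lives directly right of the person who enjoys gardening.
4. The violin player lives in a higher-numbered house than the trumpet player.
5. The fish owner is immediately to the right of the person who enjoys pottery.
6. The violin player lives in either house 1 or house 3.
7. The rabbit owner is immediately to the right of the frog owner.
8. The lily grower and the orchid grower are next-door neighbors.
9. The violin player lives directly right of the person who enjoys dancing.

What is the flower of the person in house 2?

From clue 6, the violin player must be in house 3.
The person who enjoys dancing is in house 2 (clue 9).
House 4 hobby: only painting fits.
The trumpet player is narrowed to house 1 or 2; consider each.
Placing it in house 1 leads to a contradiction, so it's in house 2.
The clarinet player is narrowed to house 1 or 4; consider each.
Placing it in house 1 leads to a contradiction, so it's in house 4.
That leaves harp as the instrument for house 1.
Clue 1: the orchid grower is in house 2.
House 4 flower: only dahlia fits.
Clue 3 places the person who enjoys gardening in house 3.
So house 1 gets pottery for hobby.
By clue 5, the fish owner is in house 2.
The frog owner is in house 3 (clue 7).
House 1's pet must be parrot (nothing else left).
That leaves rabbit as the pet for house 4.
The lily grower is in house 3 (clue 2).
House 1's flower must be peony (nothing else left).
So: house 1 = harp/parrot/peony/pottery, house 2 = trumpet/fish/orchid/dancing, house 3 = violin/frog/lily/gardening, house 4 = clarinet/rabbit/dahlia/painting.

orchid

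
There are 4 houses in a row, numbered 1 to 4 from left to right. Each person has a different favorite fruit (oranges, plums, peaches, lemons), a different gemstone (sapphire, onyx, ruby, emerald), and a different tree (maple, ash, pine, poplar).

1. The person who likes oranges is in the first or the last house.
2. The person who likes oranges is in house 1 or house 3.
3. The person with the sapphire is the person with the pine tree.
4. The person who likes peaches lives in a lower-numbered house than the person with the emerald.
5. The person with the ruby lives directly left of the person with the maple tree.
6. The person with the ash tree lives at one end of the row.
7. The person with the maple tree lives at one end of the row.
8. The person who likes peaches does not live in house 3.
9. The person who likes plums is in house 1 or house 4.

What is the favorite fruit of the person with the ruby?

The person who likes oranges is in house 1 (clue 2).
From clue 7, the person with the maple tree must be in house 4.
The only favorite fruit still possible for house 2 is peaches.
That leaves lemons as the favorite fruit for house 3.
That leaves plums as the favorite fruit for house 4.
House 1 tree: only ash fits.
By clue 5, the person with the ruby is in house 3.
That leaves onyx as the gemstone for house 1.
So house 2 gets sapphire for gemstone.
So house 4 gets emerald for gemstone.
Clue 3 places the person with the pine tree in house 2.
That leaves poplar as the tree for house 3.
So: house 1 = oranges/onyx/ash, house 2 = peaches/sapphire/pine, house 3 = lemons/ruby/poplar, house 4 = plums/emerald/maple.

lemons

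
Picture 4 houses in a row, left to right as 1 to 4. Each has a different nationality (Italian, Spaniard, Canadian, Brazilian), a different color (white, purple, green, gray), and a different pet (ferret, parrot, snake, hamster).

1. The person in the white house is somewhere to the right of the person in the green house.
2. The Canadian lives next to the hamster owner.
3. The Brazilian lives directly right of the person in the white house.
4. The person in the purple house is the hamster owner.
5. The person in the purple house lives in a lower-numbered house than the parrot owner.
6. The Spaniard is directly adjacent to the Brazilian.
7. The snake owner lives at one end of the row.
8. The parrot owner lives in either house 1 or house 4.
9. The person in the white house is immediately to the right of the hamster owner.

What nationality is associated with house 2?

Clue 8: the parrot owner is in house 4.
The only color still possible for house 4 is gray.
House 1's pet must be snake (nothing else left).
House 2 pet: only hamster fits.
That leaves ferret as the pet for house 3.
Clue 4: the person in the purple house is in house 2.
Clue 9 places the person in the white house in house 3.
The only color still possible for house 1 is green.
Clue 3: the Brazilian is in house 4.
By clue 6, the Spaniard is in house 3.
That leaves Canadian as the nationality for house 1.
That leaves Italian as the nationality for house 2.
So: house 1 = Canadian/green/snake, house 2 = Italian/purple/hamster, house 3 = Spaniard/white/ferret, house 4 = Brazilian/gray/parrot.

Italian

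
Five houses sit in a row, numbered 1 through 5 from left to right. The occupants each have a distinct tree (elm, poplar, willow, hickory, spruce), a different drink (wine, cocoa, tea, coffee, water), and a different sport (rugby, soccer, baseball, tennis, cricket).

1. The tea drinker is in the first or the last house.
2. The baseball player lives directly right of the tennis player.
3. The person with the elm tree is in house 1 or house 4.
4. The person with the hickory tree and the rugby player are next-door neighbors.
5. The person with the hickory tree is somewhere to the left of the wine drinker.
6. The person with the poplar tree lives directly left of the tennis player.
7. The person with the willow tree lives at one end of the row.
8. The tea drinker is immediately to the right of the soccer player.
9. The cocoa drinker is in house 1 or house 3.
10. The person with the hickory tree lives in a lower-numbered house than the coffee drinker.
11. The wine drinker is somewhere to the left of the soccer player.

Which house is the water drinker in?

2

By clue 8, the tea drinker is in house 5.
By clue 8, the soccer player is in house 4.
Clue 2 places the baseball player in house 3.
Clue 2: the tennis player is in house 2.
The person with the poplar tree is in house 1 (clue 6).
So house 2 gets hickory for tree.
House 3's tree must be spruce (nothing else left).
So house 4 gets elm for tree.
House 5 tree: only willow fits.
The rugby player is in house 1 (clue 4).
Clue 5 places the wine drinker in house 3.
House 1 drink: only cocoa fits.
The only drink still possible for house 2 is water.
House 4 drink: only coffee fits.
The only sport still possible for house 5 is cricket.
So: house 1 = poplar/cocoa/rugby, house 2 = hickory/water/tennis, house 3 = spruce/wine/baseball, house 4 = elm/coffee/soccer, house 5 = willow/tea/cricket.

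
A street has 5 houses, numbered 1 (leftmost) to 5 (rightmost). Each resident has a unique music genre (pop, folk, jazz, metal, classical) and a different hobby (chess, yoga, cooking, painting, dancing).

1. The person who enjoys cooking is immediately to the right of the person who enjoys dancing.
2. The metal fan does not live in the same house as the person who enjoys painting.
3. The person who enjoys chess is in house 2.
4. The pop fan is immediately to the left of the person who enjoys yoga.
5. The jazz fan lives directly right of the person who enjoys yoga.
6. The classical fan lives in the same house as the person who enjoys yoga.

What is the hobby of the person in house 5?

cooking

Clue 3 places the person who enjoys chess in house 2.
House 1's hobby must be painting (nothing else left).
The only hobby still possible for house 5 is cooking.
From clue 1, the person who enjoys dancing must be in house 4.
So house 1 gets folk for music genre.
House 3 hobby: only yoga fits.
From clue 4, the pop fan must be in house 2.
By clue 5, the jazz fan is in house 4.
The classical fan is in house 3 (clue 6).
The only music genre still possible for house 5 is metal.
So: house 1 = folk/painting, house 2 = pop/chess, house 3 = classical/yoga, house 4 = jazz/dancing, house 5 = metal/cooking.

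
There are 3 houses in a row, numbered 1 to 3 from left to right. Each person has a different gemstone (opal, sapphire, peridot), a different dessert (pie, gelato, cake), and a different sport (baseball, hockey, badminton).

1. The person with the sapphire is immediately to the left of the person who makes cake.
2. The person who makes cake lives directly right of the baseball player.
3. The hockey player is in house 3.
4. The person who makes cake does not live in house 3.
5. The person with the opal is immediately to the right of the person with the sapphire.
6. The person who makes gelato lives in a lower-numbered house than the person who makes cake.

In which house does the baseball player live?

1

Clue 3 places the hockey player in house 3.
Clue 4: the person who makes cake is in house 2.
By clue 6, the person who makes gelato is in house 1.
So house 3 gets pie for dessert.
By clue 1, the person with the sapphire is in house 1.
Clue 2: the baseball player is in house 1.
The person with the opal is in house 2 (clue 5).
That leaves peridot as the gemstone for house 3.
House 2 sport: only badminton fits.
So: house 1 = sapphire/gelato/baseball, house 2 = opal/cake/badminton, house 3 = peridot/pie/hockey.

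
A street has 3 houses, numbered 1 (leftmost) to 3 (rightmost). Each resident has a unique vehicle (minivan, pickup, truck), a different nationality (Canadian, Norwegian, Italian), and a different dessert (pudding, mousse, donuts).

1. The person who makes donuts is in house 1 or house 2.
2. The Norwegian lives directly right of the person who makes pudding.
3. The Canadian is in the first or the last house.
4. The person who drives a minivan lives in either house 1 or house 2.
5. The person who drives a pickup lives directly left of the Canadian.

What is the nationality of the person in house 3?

Canadian

Clue 5: the person who drives a pickup is in house 2.
Clue 5 places the Canadian in house 3.
The only vehicle still possible for house 3 is truck.
House 1's nationality must be Italian (nothing else left).
The only nationality still possible for house 2 is Norwegian.
House 3 dessert: only mousse fits.
The person who makes pudding is in house 1 (clue 2).
House 1's vehicle must be minivan (nothing else left).
House 2 dessert: only donuts fits.
So: house 1 = minivan/Italian/pudding, house 2 = pickup/Norwegian/donuts, house 3 = truck/Canadian/mousse.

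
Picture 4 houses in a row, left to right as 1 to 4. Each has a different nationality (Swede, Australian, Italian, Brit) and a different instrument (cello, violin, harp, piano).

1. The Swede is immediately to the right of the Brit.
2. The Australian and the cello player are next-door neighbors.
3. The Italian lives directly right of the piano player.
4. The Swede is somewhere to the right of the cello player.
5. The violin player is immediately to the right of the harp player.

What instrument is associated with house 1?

piano

So house 4 gets violin for instrument.
From clue 5, the harp player must be in house 3.
That leaves Swede as the nationality for house 4.
From clue 1, the Brit must be in house 3.
So house 1 gets Australian for nationality.
House 2 nationality: only Italian fits.
By clue 2, the cello player is in house 2.
Clue 3 places the piano player in house 1.
So: house 1 = Australian/piano, house 2 = Italian/cello, house 3 = Brit/harp, house 4 = Swede/violin.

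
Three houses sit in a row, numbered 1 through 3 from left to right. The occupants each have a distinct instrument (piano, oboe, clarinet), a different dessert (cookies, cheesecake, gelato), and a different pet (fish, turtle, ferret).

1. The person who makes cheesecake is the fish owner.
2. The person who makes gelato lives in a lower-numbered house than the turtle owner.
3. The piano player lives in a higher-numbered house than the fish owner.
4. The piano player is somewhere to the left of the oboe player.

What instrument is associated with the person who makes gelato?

piano

Clue 4 places the piano player in house 2.
Clue 4 places the oboe player in house 3.
House 1 instrument: only clarinet fits.
From clue 3, the fish owner must be in house 1.
House 3 dessert: only cookies fits.
The person who makes cheesecake is in house 1 (clue 1).
So house 2 gets gelato for dessert.
Clue 2 places the turtle owner in house 3.
House 2's pet must be ferret (nothing else left).
So: house 1 = clarinet/cheesecake/fish, house 2 = piano/gelato/ferret, house 3 = oboe/cookies/turtle.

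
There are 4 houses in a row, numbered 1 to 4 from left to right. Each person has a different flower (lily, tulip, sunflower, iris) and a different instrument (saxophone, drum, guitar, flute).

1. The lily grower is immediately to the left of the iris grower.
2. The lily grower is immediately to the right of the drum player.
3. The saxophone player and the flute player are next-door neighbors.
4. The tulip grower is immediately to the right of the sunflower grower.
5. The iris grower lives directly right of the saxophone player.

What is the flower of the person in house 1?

House 1's flower must be sunflower (nothing else left).
The tulip grower is in house 2 (clue 4).
The only flower still possible for house 4 is iris.
Clue 2 places the drum player in house 2.
Clue 5: the saxophone player is in house 3.
That leaves lily as the flower for house 3.
By clue 3, the flute player is in house 4.
House 1's instrument must be guitar (nothing else left).
So: house 1 = sunflower/guitar, house 2 = tulip/drum, house 3 = lily/saxophone, house 4 = iris/flute.

sunflower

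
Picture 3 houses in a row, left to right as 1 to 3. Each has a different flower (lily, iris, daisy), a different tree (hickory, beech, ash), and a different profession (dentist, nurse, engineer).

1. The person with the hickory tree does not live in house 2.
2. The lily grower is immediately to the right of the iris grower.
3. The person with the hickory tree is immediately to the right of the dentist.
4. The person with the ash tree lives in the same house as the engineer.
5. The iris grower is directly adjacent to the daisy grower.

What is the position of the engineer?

Clue 3 places the person with the hickory tree in house 3.
Clue 3: the dentist is in house 2.
The person with the ash tree is in house 1 (clue 4).
The engineer is in house 1 (clue 4).
The only tree still possible for house 2 is beech.
So house 3 gets nurse for profession.
The iris grower is narrowed to house 1 or 2; consider each.
Placing it in house 1 leads to a contradiction, so it's in house 2.
Clue 2 places the lily grower in house 3.
House 1's flower must be daisy (nothing else left).
So: house 1 = daisy/ash/engineer, house 2 = iris/beech/dentist, house 3 = lily/hickory/nurse.

1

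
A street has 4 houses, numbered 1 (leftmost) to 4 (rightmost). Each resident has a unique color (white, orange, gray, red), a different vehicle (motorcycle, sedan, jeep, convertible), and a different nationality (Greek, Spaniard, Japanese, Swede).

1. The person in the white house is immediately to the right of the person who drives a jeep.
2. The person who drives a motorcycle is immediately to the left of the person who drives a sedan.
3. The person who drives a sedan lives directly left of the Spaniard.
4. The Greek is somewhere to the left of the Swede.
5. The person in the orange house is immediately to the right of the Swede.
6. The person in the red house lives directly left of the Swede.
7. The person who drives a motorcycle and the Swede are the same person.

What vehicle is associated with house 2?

motorcycle

The only vehicle still possible for house 4 is convertible.
Clue 2: the person who drives a motorcycle is in house 2.
Clue 2 places the person who drives a sedan in house 3.
Clue 3 places the Spaniard in house 4.
The Swede is in house 2 (clue 7).
That leaves jeep as the vehicle for house 1.
That leaves Japanese as the nationality for house 3.
By clue 1, the person in the white house is in house 2.
Clue 5 places the person in the orange house in house 3.
The person in the red house is in house 1 (clue 6).
House 4 color: only gray fits.
House 1's nationality must be Greek (nothing else left).
So: house 1 = red/jeep/Greek, house 2 = white/motorcycle/Swede, house 3 = orange/sedan/Japanese, house 4 = gray/convertible/Spaniard.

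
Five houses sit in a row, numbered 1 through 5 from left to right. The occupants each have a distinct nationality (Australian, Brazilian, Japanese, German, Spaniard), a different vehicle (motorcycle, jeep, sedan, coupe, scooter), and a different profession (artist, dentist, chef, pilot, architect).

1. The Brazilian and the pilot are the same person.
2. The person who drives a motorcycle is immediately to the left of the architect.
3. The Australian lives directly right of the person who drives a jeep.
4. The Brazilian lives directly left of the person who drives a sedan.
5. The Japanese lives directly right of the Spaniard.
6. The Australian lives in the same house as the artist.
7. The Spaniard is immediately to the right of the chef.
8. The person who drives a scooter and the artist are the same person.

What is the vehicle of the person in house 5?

scooter

The Japanese is narrowed to house 3 or 4 or 5; consider each.
Placing it in house 3 and house 5 leads to a contradiction, so it's in house 4.
Clue 5: the Spaniard is in house 3.
The chef is in house 2 (clue 7).
The Brazilian is in house 1 (clue 1).
Clue 1 places the pilot in house 1.
The person who drives a sedan is in house 2 (clue 4).
By clue 6, the Australian is in house 5.
Clue 6: the artist is in house 5.
Clue 8: the person who drives a scooter is in house 5.
So house 2 gets German for nationality.
Clue 2: the person who drives a motorcycle is in house 3.
Clue 2 places the architect in house 4.
The person who drives a jeep is in house 4 (clue 3).
House 1 vehicle: only coupe fits.
That leaves dentist as the profession for house 3.
So: house 1 = Brazilian/coupe/pilot, house 2 = German/sedan/chef, house 3 = Spaniard/motorcycle/dentist, house 4 = Japanese/jeep/architect, house 5 = Australian/scooter/artist.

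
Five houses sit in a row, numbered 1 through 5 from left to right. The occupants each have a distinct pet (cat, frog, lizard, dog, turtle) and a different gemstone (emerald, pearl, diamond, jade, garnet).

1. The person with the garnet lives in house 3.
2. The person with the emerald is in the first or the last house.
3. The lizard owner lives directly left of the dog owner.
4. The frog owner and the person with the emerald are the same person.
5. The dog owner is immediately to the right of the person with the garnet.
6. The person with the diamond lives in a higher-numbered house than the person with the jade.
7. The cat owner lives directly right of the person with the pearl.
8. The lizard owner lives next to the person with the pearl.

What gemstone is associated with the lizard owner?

Clue 1: the person with the garnet is in house 3.
Clue 5: the dog owner is in house 4.
Clue 3 places the lizard owner in house 3.
Clue 7 places the cat owner in house 5.
Clue 7: the person with the pearl is in house 4.
That leaves frog as the pet for house 1.
So house 2 gets turtle for pet.
Clue 4 places the person with the emerald in house 1.
The only gemstone still possible for house 2 is jade.
House 5 gemstone: only diamond fits.
So: house 1 = frog/emerald, house 2 = turtle/jade, house 3 = lizard/garnet, house 4 = dog/pearl, house 5 = cat/diamond.

garnet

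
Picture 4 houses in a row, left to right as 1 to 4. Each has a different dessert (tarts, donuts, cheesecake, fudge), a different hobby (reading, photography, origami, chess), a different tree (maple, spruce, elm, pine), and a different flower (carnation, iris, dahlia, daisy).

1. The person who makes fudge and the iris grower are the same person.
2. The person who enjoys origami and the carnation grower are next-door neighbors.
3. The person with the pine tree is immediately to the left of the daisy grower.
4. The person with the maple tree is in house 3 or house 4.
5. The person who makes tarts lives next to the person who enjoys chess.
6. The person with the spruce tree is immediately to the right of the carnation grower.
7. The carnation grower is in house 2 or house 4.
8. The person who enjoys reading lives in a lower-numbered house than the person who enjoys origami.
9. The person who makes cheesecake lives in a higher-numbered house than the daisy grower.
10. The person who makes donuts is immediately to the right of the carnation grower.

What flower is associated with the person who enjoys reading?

From clue 7, the carnation grower must be in house 2.
By clue 10, the person who makes donuts is in house 3.
House 4 dessert: only cheesecake fits.
So house 3 gets daisy for flower.
By clue 1, the person who makes fudge is in house 1.
Clue 1 places the iris grower in house 1.
Clue 2 places the person who enjoys origami in house 3.
The person with the pine tree is in house 2 (clue 3).
The person with the spruce tree is in house 3 (clue 6).
So house 2 gets tarts for dessert.
So house 4 gets photography for hobby.
House 1 tree: only elm fits.
House 4's tree must be maple (nothing else left).
House 4's flower must be dahlia (nothing else left).
The person who enjoys chess is in house 1 (clue 5).
The only hobby still possible for house 2 is reading.
So: house 1 = fudge/chess/elm/iris, house 2 = tarts/reading/pine/carnation, house 3 = donuts/origami/spruce/daisy, house 4 = cheesecake/photography/maple/dahlia.

carnation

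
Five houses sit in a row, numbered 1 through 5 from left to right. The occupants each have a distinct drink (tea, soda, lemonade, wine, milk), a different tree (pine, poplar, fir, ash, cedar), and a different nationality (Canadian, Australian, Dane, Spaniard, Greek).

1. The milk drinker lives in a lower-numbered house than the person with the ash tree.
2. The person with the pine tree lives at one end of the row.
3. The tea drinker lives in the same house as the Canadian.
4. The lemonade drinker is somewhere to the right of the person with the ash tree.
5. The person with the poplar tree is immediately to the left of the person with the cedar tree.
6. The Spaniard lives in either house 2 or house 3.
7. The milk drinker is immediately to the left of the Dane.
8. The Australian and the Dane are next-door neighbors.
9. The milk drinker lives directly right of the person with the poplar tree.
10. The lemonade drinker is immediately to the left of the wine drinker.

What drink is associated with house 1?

The lemonade drinker is in house 4 (clue 4).
Clue 4: the person with the ash tree is in house 3.
The wine drinker is in house 5 (clue 10).
From clue 1, the milk drinker must be in house 2.
By clue 5, the person with the poplar tree is in house 1.
The person with the cedar tree is in house 2 (clue 5).
By clue 7, the Dane is in house 3.
That leaves fir as the tree for house 4.
House 5 tree: only pine fits.
So house 2 gets Spaniard for nationality.
So house 5 gets Greek for nationality.
Clue 3: the tea drinker is in house 1.
House 3 drink: only soda fits.
House 1 nationality: only Canadian fits.
That leaves Australian as the nationality for house 4.
So: house 1 = tea/poplar/Canadian, house 2 = milk/cedar/Spaniard, house 3 = soda/ash/Dane, house 4 = lemonade/fir/Australian, house 5 = wine/pine/Greek.

tea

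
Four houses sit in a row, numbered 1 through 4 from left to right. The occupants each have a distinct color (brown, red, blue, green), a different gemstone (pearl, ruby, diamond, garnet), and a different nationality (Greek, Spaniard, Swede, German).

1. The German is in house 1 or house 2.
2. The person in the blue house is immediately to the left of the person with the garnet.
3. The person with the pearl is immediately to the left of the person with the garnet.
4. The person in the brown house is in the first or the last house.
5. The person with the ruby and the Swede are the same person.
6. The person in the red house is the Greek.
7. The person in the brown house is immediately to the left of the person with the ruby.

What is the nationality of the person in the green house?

From clue 7, the person in the brown house must be in house 1.
From clue 7, the person with the ruby must be in house 2.
Clue 3: the person with the pearl is in house 3.
From clue 3, the person with the garnet must be in house 4.
Clue 5: the Swede is in house 2.
So house 1 gets diamond for gemstone.
The only nationality still possible for house 1 is German.
Clue 2: the person in the blue house is in house 3.
The only color still possible for house 2 is green.
House 4's color must be red (nothing else left).
Clue 6: the Greek is in house 4.
House 3's nationality must be Spaniard (nothing else left).
So: house 1 = brown/diamond/German, house 2 = green/ruby/Swede, house 3 = blue/pearl/Spaniard, house 4 = red/garnet/Greek.

Swede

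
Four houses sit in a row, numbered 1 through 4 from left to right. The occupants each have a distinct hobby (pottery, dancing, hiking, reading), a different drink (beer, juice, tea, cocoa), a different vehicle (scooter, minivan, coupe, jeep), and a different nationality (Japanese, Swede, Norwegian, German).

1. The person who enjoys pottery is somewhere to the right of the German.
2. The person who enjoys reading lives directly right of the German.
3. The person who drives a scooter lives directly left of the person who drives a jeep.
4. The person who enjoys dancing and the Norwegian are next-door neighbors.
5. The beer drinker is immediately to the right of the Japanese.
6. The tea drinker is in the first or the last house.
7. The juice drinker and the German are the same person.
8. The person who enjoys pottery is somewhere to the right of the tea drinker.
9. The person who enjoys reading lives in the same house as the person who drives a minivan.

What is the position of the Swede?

4

Clue 8 places the tea drinker in house 1.
The person who enjoys pottery is narrowed to house 3 or 4; consider each.
Placing it in house 3 leads to a contradiction, so it's in house 4.
The only hobby still possible for house 3 is reading.
By clue 2, the German is in house 2.
Clue 7: the juice drinker is in house 2.
From clue 9, the person who drives a minivan must be in house 3.
House 4's nationality must be Swede (nothing else left).
Clue 3 places the person who drives a scooter in house 1.
The person who drives a jeep is in house 2 (clue 3).
From clue 4, the person who enjoys dancing must be in house 2.
By clue 5, the beer drinker is in house 4.
By clue 5, the Japanese is in house 3.
That leaves hiking as the hobby for house 1.
That leaves cocoa as the drink for house 3.
The only vehicle still possible for house 4 is coupe.
House 1 nationality: only Norwegian fits.
So: house 1 = hiking/tea/scooter/Norwegian, house 2 = dancing/juice/jeep/German, house 3 = reading/cocoa/minivan/Japanese, house 4 = pottery/beer/coupe/Swede.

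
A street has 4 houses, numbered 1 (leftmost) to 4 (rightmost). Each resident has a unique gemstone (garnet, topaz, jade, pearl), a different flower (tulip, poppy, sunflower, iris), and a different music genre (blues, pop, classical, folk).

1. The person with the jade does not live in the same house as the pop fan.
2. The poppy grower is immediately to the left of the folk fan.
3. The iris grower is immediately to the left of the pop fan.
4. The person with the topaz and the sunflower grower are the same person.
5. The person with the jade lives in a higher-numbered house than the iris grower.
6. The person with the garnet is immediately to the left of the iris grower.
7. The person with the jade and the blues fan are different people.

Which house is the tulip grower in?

The person with the garnet is narrowed to house 1 or 2; consider each.
Placing it in house 2 leads to a contradiction, so it's in house 1.
Clue 6 places the iris grower in house 2.
The pop fan is in house 3 (clue 3).
So house 2 gets pearl for gemstone.
From clue 1, the person with the jade must be in house 4.
So house 3 gets topaz for gemstone.
From clue 4, the sunflower grower must be in house 3.
The only flower still possible for house 4 is tulip.
The folk fan is in house 2 (clue 2).
House 1's flower must be poppy (nothing else left).
House 4's music genre must be classical (nothing else left).
House 1 music genre: only blues fits.
So: house 1 = garnet/poppy/blues, house 2 = pearl/iris/folk, house 3 = topaz/sunflower/pop, house 4 = jade/tulip/classical.

4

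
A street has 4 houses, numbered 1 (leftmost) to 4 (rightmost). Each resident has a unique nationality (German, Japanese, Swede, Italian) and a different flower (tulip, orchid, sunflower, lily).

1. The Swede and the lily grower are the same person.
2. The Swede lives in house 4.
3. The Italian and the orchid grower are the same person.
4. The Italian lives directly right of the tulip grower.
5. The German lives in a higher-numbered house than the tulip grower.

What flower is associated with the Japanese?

Clue 2 places the Swede in house 4.
House 1's nationality must be Japanese (nothing else left).
By clue 1, the lily grower is in house 4.
The German is narrowed to house 2 or 3; consider each.
Placing it in house 2 leads to a contradiction, so it's in house 3.
That leaves Italian as the nationality for house 2.
The orchid grower is in house 2 (clue 3).
Clue 4: the tulip grower is in house 1.
House 3's flower must be sunflower (nothing else left).
So: house 1 = Japanese/tulip, house 2 = Italian/orchid, house 3 = German/sunflower, house 4 = Swede/lily.

tulip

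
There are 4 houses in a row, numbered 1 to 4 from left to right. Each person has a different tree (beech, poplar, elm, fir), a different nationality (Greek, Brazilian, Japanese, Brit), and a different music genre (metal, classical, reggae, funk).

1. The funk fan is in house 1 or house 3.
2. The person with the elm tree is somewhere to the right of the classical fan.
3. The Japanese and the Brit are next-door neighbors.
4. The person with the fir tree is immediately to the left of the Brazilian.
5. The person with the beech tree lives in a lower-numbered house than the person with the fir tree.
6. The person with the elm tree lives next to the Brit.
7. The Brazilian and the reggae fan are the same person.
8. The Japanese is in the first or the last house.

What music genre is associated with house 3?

The person with the beech tree is narrowed to house 1 or 2; consider each.
Placing it in house 2 leads to a contradiction, so it's in house 1.
The person with the fir tree is narrowed to house 2 or 3; consider each.
Placing it in house 3 leads to a contradiction, so it's in house 2.
From clue 4, the Brazilian must be in house 3.
Clue 7 places the reggae fan in house 3.
House 2's nationality must be Brit (nothing else left).
House 1's music genre must be funk (nothing else left).
House 4's music genre must be metal (nothing else left).
By clue 3, the Japanese is in house 1.
The person with the elm tree is in house 3 (clue 6).
The only tree still possible for house 4 is poplar.
House 4's nationality must be Greek (nothing else left).
House 2's music genre must be classical (nothing else left).
So: house 1 = beech/Japanese/funk, house 2 = fir/Brit/classical, house 3 = elm/Brazilian/reggae, house 4 = poplar/Greek/metal.

reggae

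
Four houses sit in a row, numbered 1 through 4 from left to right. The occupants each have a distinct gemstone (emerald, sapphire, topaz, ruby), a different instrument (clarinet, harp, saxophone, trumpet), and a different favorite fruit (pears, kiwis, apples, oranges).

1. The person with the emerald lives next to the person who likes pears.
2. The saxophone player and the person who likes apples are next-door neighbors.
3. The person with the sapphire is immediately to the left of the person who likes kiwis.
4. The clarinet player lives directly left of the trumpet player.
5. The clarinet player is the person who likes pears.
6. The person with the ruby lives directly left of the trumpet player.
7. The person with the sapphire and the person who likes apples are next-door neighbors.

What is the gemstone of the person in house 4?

topaz

The person with the ruby is narrowed to house 1 or 2 or 3; consider each.
Placing it in house 2 and house 3 leads to a contradiction, so it's in house 1.
By clue 6, the trumpet player is in house 2.
The clarinet player is in house 1 (clue 4).
Clue 5 places the person who likes pears in house 1.
The person with the emerald is in house 2 (clue 1).
That leaves sapphire as the gemstone for house 3.
That leaves topaz as the gemstone for house 4.
From clue 3, the person who likes kiwis must be in house 4.
House 2's favorite fruit must be apples (nothing else left).
House 3 favorite fruit: only oranges fits.
From clue 2, the saxophone player must be in house 3.
The only instrument still possible for house 4 is harp.
So: house 1 = ruby/clarinet/pears, house 2 = emerald/trumpet/apples, house 3 = sapphire/saxophone/oranges, house 4 = topaz/harp/kiwis.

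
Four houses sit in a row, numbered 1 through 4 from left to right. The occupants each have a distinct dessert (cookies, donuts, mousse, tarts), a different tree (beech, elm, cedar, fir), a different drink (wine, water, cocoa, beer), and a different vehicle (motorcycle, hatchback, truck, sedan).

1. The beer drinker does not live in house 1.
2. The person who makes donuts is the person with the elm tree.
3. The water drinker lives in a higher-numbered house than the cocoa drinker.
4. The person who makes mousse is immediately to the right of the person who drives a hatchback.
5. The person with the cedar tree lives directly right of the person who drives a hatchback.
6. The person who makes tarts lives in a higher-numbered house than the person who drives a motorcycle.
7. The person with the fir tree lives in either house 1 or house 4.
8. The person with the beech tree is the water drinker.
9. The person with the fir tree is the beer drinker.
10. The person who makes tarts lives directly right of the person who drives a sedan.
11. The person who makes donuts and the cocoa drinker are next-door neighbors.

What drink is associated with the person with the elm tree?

wine

From clue 9, the person with the fir tree must be in house 4.
Clue 9 places the beer drinker in house 4.
That leaves elm as the tree for house 1.
That leaves truck as the vehicle for house 4.
From clue 2, the person who makes donuts must be in house 1.
Clue 11 places the cocoa drinker in house 2.
That leaves wine as the drink for house 1.
The only drink still possible for house 3 is water.
The person with the beech tree is in house 3 (clue 8).
House 2's tree must be cedar (nothing else left).
The person who drives a hatchback is in house 1 (clue 5).
From clue 4, the person who makes mousse must be in house 2.
The person who makes cookies is narrowed to house 3 or 4; consider each.
Placing it in house 4 leads to a contradiction, so it's in house 3.
The only dessert still possible for house 4 is tarts.
Clue 10: the person who drives a sedan is in house 3.
House 2 vehicle: only motorcycle fits.
So: house 1 = donuts/elm/wine/hatchback, house 2 = mousse/cedar/cocoa/motorcycle, house 3 = cookies/beech/water/sedan, house 4 = tarts/fir/beer/truck.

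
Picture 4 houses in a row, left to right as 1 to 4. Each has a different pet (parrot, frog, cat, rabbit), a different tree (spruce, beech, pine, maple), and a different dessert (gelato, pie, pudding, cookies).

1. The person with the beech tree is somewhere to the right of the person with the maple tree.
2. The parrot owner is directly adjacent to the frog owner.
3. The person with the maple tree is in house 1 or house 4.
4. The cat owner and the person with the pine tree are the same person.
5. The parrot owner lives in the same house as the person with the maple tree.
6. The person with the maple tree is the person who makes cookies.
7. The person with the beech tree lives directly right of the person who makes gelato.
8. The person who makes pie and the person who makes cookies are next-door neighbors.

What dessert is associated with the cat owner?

gelato

From clue 3, the person with the maple tree must be in house 1.
By clue 5, the parrot owner is in house 1.
Clue 6 places the person who makes cookies in house 1.
Clue 8: the person who makes pie is in house 2.
House 4's dessert must be pudding (nothing else left).
The frog owner is in house 2 (clue 2).
From clue 7, the person with the beech tree must be in house 4.
That leaves gelato as the dessert for house 3.
By clue 4, the cat owner is in house 3.
The person with the pine tree is in house 3 (clue 4).
That leaves rabbit as the pet for house 4.
House 2's tree must be spruce (nothing else left).
So: house 1 = parrot/maple/cookies, house 2 = frog/spruce/pie, house 3 = cat/pine/gelato, house 4 = rabbit/beech/pudding.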